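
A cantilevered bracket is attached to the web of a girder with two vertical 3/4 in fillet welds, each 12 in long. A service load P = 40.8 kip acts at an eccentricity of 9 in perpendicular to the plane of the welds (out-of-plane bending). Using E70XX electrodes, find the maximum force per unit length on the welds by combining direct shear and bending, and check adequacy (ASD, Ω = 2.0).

E70XX → F_EXX = 70 ksi.
L_w = 2 × 12 = 24 in; section modulus (unit throat) S = 2 × L²/6 = 48 in².
Direct shear f_v = P/L_w = 40.8/24 = 1.7 kip/in.
Moment M = P × e = 40.8 × 9 = 367.2 kip·in; bending f_b = M/S = 7.65 kip/in.
f_max = √(f_v² + f_b²) = √(1.7² + 7.65²) = 7.837 kip/in.
r_n/Ω = (1/2.0) × 0.6 × 70 × (0.707 × 0.75) = 11.14 kip/in → adequate.

f_max ≈ 7.84 kip/in; adequate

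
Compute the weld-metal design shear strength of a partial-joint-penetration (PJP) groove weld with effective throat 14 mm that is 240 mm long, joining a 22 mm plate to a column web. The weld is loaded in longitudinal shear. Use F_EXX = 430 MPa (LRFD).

Effective throat (given) t_e = 14 mm.
A_we = 14 × 240 = 3360 mm².
F_nw = 0.6 F_EXX = 258 MPa.
φR_n = 0.75 × 258 × 3360 × 10⁻³ = 650.2 kN.

φR_n ≈ 650 kN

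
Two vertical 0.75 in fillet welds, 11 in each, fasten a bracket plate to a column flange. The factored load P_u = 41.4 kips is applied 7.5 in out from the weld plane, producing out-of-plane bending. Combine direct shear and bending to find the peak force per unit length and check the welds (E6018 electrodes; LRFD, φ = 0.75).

E60XX → F_EXX = 60 ksi.
L_w = 2 × 11 = 22 in; section modulus (unit throat) S = 2 × L²/6 = 40.33 in².
Direct shear f_v = P/L_w = 41.4/22 = 1.882 kip/in.
Moment M = P × e = 41.4 × 7.5 = 310.5 kip·in; bending f_b = M/S = 7.698 kip/in.
f_max = √(f_v² + f_b²) = √(1.882² + 7.698²) = 7.925 kip/in.
φr_n = 0.75 × 0.6 × 60 × (0.707 × 0.75) = 14.32 kip/in → adequate.

f_max ≈ 7.93 kip/in; adequate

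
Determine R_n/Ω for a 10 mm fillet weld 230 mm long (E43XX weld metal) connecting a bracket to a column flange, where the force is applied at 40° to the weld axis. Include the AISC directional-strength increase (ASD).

E43XX → F_EXX = 430 MPa.
t_e = 0.707 × 10 = 7.07 mm; A_we = 7.07 × 230 = 1626 mm².
Directional factor: 1.0 + 0.5 sin^1.5(40°) = 1.258.
F_nw = 0.6 × 430 × 1.258 = 324.5 MPa.
R_n/Ω = (324.5 × 1626) / 2.0 × 10⁻³ = 263.8 kN.

R_n/Ω ≈ 264 kN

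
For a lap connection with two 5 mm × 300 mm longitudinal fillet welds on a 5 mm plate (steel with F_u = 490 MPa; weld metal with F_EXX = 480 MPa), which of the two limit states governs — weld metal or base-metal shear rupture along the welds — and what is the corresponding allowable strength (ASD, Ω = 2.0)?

R_n/Ω ≈ 305 kN (weld metal governs)

t_e = 0.707 × 5 = 3.535 mm; L = 600 mm.
Weld metal: R_n/Ω = (1/2.0) × 0.6 × 480 × 3.535 × 600 × 10⁻³ = 305.4 kN.
Base metal (shear rupture): R_n/Ω = (1/2.0) × 0.6 × 490 × 5 × 600 × 10⁻³ = 441 kN.
Governing: weld metal.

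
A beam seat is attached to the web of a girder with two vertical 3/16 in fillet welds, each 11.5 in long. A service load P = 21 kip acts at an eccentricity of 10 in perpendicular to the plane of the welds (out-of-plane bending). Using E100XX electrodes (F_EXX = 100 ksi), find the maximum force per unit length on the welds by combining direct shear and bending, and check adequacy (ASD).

f_max ≈ 4.85 kip/in; NOT adequate

L_w = 2 × 11.5 = 23 in; section modulus (unit throat) S = 2 × L²/6 = 44.08 in².
Direct shear f_v = P/L_w = 21/23 = 0.913 kip/in.
Moment M = P × e = 21 × 10 = 210 kip·in; bending f_b = M/S = 4.764 kip/in.
f_max = √(f_v² + f_b²) = √(0.913² + 4.764²) = 4.85 kip/in.
r_n/Ω = (1/2.0) × 0.6 × 100 × (0.707 × 0.1875) = 3.977 kip/in → NOT adequate.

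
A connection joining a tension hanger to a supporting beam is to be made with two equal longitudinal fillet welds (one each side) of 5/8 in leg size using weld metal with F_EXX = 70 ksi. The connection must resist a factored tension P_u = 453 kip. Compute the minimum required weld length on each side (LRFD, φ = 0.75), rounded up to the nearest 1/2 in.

L = 16.5 in on each side

Throat t_e = 0.707 × 0.625 = 0.4419 in.
φr_n = 0.75 × 0.6 × 70 × 0.4419 = 13.92 kip/in.
L_req = P_u / φr_n = 453 / 13.92 = 32.55 in total.
Per side: 32.55 / 2 = 16.27 in.
Round up → use L = 16.5 in on each side.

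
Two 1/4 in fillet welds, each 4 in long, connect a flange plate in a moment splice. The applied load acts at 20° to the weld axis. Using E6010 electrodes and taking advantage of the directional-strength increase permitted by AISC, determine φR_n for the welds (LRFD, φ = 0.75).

φR_n ≈ 42 kip

E60XX → F_EXX = 60 ksi.
t_e = 0.707 × 0.25 = 0.1767 in; A_we = 0.1767 × 8 = 1.414 in².
Directional factor: 1.0 + 0.5 sin^1.5(20°) = 1.1.
F_nw = 0.6 × 60 × 1.1 = 39.6 ksi.
φR_n = 0.75 × 39.6 × 1.414 = 42 kip.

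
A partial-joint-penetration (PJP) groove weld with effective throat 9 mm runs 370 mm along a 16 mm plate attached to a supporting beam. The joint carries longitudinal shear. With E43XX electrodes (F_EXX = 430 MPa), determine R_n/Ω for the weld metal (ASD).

R_n/Ω ≈ 430 kN

Effective throat (given) t_e = 9 mm.
A_we = 9 × 370 = 3330 mm².
F_nw = 0.6 F_EXX = 258 MPa.
R_n/Ω = (258 × 3330) / 2.0 × 10⁻³ = 429.6 kN.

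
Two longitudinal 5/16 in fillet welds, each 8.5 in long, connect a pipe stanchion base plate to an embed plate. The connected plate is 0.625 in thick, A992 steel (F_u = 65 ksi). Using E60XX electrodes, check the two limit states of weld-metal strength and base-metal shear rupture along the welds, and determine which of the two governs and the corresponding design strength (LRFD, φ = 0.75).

φR_n ≈ 101 kip (weld metal governs)

E60XX → F_EXX = 60 ksi.
t_e = 0.707 × 0.3125 = 0.2209 in; L = 17 in.
Weld metal: φR_n = 0.75 × 0.6 × 60 × 0.2209 × 17 = 101.4 kip.
Base metal (shear rupture): φR_n = 0.75 × 0.6 × 65 × 0.625 × 17 = 310.8 kip.
Governing: weld metal.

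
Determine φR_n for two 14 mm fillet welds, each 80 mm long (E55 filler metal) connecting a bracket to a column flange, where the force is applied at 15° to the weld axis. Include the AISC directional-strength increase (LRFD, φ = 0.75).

φR_n ≈ 418 kN

E55XX → F_EXX = 550 MPa.
t_e = 0.707 × 14 = 9.898 mm; A_we = 9.898 × 160 = 1584 mm².
Directional factor: 1.0 + 0.5 sin^1.5(15°) = 1.066.
F_nw = 0.6 × 550 × 1.066 = 351.7 MPa.
φR_n = 0.75 × 351.7 × 1584 × 10⁻³ = 417.8 kN.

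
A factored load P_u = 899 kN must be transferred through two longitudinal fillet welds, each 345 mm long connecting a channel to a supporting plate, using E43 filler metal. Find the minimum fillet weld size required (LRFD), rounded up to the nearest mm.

E43XX → F_EXX = 430 MPa.
Total weld length L = 690 mm.
Required throat t_e = P_u / (φ × 0.6 F_EXX × L) = 899 / (0.75 × 0.6 × 430 × 690 × 10⁻³) = 6.733 mm.
Required leg w = t_e / 0.707 = 9.524 mm → use 10 mm.

w = 10 mm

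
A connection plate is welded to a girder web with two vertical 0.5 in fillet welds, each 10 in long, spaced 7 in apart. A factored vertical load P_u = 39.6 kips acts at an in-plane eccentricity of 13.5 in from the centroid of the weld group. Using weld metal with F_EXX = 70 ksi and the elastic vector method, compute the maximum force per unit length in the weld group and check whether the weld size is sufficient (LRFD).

f_max ≈ 9.21 kip/in; adequate

Total weld length L_w = 20 in. Treat welds as unit-width lines.
Polar moment about centroid: J = 2[d³/12 + d(b/2)²] = 2[10³/12 + 10×3.5²] = 411.7 in³.
Direct shear f_v = P/L_w = 39.6 / 20 = 1.98 kip/in (vertical).
Torsion M = P·e = 39.6 × 13.5 = 534.6 kip·in.
Critical point at (x, y) = (3.5, 5) from centroid. f_tx = M·y/J = 6.493 kip/in; f_ty = M·x/J = 4.545 kip/in.
Resultant f_max = √[f_tx² + (f_v + f_ty)²] = √[6.493² + (1.98 + 4.545)²] = 9.205 kip/in.
Capacity per unit length: φr_n = 0.75 × 0.6 × 70 × (0.707 × 0.5) = 11.14 kip/in.
9.205 ≤ 11.14 → adequate.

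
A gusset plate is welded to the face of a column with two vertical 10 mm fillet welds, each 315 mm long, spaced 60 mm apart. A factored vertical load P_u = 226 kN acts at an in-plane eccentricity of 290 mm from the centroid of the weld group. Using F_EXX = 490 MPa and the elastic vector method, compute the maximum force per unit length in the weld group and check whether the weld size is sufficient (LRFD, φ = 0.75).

Total weld length L_w = 630 mm. Treat welds as unit-width lines.
Polar moment about centroid: J = 2[d³/12 + d(b/2)²] = 2[315³/12 + 315×30²] = 5776000 mm³.
Direct shear f_v = P/L_w = 226×10³ / 630 = 358.7 N/mm (vertical).
Torsion M = P·e = 226×10³ × 290 = 65540000 N·mm.
Critical point at (x, y) = (30, 157.5) from centroid. f_tx = M·y/J = 1787 N/mm; f_ty = M·x/J = 340.4 N/mm.
Resultant f_max = √[f_tx² + (f_v + f_ty)²] = √[1787² + (358.7 + 340.4)²] = 1919 N/mm.
Capacity per unit length: φr_n = 0.75 × 0.6 × 490 × (0.707 × 10) = 1559 N/mm.
1919 > 1559 → NOT adequate.

f_max ≈ 1920 N/mm; NOT adequate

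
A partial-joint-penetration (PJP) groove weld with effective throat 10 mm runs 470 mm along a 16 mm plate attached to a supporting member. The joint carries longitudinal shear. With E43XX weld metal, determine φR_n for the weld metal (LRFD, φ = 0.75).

E43XX → F_EXX = 430 MPa.
Effective throat (given) t_e = 10 mm.
A_we = 10 × 470 = 4700 mm².
F_nw = 0.6 F_EXX = 258 MPa.
φR_n = 0.75 × 258 × 4700 × 10⁻³ = 909.5 kN.

φR_n ≈ 909 kN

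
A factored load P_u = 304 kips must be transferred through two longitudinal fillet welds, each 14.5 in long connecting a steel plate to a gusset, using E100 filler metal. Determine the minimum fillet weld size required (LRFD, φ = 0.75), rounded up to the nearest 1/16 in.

w = 3/8 in

E100XX → F_EXX = 100 ksi.
Total weld length L = 29 in.
Required throat t_e = P_u / (φ × 0.6 F_EXX × L) = 304 / (0.75 × 0.6 × 100 × 29) = 0.233 in.
Required leg w = t_e / 0.707 = 0.3295 in → use 3/8 in.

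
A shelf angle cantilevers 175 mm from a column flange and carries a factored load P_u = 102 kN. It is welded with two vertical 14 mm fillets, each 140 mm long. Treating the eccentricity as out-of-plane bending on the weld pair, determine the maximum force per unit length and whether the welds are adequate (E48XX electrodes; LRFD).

E48XX → F_EXX = 480 MPa.
L_w = 2 × 140 = 280 mm; section modulus (unit throat) S = 2 × L²/6 = 6533 mm².
Direct shear f_v = P/L_w = 102×10³/280 = 364.3 N/mm.
Moment M = P × e = 102×10³ × 175 = 17850000 N·mm; bending f_b = M/S = 2732 N/mm.
f_max = √(f_v² + f_b²) = √(364.3² + 2732²) = 2756 N/mm.
φr_n = 0.75 × 0.6 × 480 × (0.707 × 14) = 2138 N/mm → NOT adequate.

f_max ≈ 2760 N/mm; NOT adequate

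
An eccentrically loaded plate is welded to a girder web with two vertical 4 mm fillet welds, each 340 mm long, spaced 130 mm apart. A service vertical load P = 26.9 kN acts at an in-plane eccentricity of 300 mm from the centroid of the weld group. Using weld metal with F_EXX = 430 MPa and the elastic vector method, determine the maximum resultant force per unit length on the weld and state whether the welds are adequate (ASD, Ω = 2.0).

Total weld length L_w = 680 mm. Treat welds as unit-width lines.
Polar moment about centroid: J = 2[d³/12 + d(b/2)²] = 2[340³/12 + 340×65²] = 9424000 mm³.
Direct shear f_v = P/L_w = 26.9×10³ / 680 = 39.56 N/mm (vertical).
Torsion M = P·e = 26.9×10³ × 300 = 8070000 N·mm.
Critical point at (x, y) = (65, 170) from centroid. f_tx = M·y/J = 145.6 N/mm; f_ty = M·x/J = 55.66 N/mm.
Resultant f_max = √[f_tx² + (f_v + f_ty)²] = √[145.6² + (39.56 + 55.66)²] = 174 N/mm.
Capacity per unit length: r_n/Ω = (1/2.0) × 0.6 × 430 × (0.707 × 4) = 364.8 N/mm.
174 ≤ 364.8 → adequate.

f_max ≈ 174 N/mm; adequate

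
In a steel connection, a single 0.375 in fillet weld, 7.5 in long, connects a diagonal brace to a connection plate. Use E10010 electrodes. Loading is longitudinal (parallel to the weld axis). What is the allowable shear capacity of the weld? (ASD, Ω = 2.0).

R_n/Ω ≈ 59.7 kips

E100XX → F_EXX = 100 ksi.
Effective throat t_e = 0.707 × 0.375 = 0.2651 in.
Total length L = 7.5 in; A_we = 0.2651 × 7.5 = 1.988 in².
F_nw = 0.6 F_EXX = 0.6 × 100 = 60 ksi.
R_n = 60 × 1.988 = 119.3 kips; R_n/Ω = 119.3/2.0 = 59.65 kips.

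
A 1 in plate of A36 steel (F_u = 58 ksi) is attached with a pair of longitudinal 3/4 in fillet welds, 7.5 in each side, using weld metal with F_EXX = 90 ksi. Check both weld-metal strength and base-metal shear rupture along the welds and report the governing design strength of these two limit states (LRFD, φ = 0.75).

t_e = 0.707 × 0.75 = 0.5302 in; L = 15 in.
Weld metal: φR_n = 0.75 × 0.6 × 90 × 0.5302 × 15 = 322.1 kip.
Base metal (shear rupture): φR_n = 0.75 × 0.6 × 58 × 1 × 15 = 391.5 kip.
Governing: weld metal.

φR_n ≈ 322 kip (weld metal governs)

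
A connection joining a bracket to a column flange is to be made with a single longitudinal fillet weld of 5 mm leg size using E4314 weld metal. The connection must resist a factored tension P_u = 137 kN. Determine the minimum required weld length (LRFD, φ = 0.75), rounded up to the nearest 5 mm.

L = 205 mm

E43XX → F_EXX = 430 MPa.
Throat t_e = 0.707 × 5 = 3.535 mm.
φr_n = 0.75 × 0.6 × 430 × 3.535 × 10⁻³ = 0.684 kN/mm.
L_req = P_u / φr_n = 137 / 0.684 = 200.3 mm total.
Round up → use L = 205 mm.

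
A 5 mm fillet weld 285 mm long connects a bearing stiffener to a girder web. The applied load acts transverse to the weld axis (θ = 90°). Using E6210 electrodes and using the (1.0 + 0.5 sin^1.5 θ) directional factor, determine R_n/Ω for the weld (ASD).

E62XX → F_EXX = 620 MPa.
t_e = 0.707 × 5 = 3.535 mm; A_we = 3.535 × 285 = 1007 mm².
Directional factor: 1.0 + 0.5 sin^1.5(90°) = 1.5.
F_nw = 0.6 × 620 × 1.5 = 558 MPa.
R_n/Ω = (558 × 1007) / 2.0 × 10⁻³ = 281.1 kN.

R_n/Ω ≈ 281 kN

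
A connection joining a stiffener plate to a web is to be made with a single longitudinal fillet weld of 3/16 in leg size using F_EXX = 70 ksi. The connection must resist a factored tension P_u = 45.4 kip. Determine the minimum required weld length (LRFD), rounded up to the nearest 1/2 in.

Throat t_e = 0.707 × 0.1875 = 0.1326 in.
φr_n = 0.75 × 0.6 × 70 × 0.1326 = 4.176 kip/in.
L_req = P_u / φr_n = 45.4 / 4.176 = 10.87 in total.
Round up → use L = 11 in.

L = 11 in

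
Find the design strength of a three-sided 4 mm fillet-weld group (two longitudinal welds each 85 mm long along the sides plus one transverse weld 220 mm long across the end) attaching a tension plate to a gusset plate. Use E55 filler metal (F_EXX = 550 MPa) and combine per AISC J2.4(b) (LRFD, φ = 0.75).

t_e = 0.707 × 4 = 2.828 mm.
R_nwl = 0.6 × 550 × 2.828 × 170 × 10⁻³ = 158.7 kN (longitudinal, 2 welds).
R_nwt = 0.6 × 550 × 2.828 × 220 × 10⁻³ = 205.3 kN (transverse, base value).
(i) R_nwl + R_nwt = 364 kN; (ii) 0.85 R_nwl + 1.5 R_nwt = 442.8 kN.
R_n = max = 442.8 kN [governs: (ii)]; φR_n = 332.1 kN.

φR_n ≈ 332 kN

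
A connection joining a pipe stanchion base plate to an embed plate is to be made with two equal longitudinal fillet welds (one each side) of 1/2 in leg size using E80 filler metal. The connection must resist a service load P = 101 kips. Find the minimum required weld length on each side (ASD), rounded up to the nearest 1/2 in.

E80XX → F_EXX = 80 ksi.
Throat t_e = 0.707 × 0.5 = 0.3535 in.
r_n/Ω = (0.6 × 80 × 0.3535) / 2.0 = 8.484 kip/in.
L_req = P / (r_n/Ω) = 101 / 8.484 = 11.9 in total.
Per side: 11.9 / 2 = 5.952 in.
Round up → use L = 6 in on each side.

L = 6 in on each side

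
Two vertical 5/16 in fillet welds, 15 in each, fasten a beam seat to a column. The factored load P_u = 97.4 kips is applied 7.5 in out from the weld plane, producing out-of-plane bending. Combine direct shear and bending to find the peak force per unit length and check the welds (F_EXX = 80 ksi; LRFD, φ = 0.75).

f_max ≈ 10.3 kip/in; NOT adequate

L_w = 2 × 15 = 30 in; section modulus (unit throat) S = 2 × L²/6 = 75 in².
Direct shear f_v = P/L_w = 97.4/30 = 3.247 kip/in.
Moment M = P × e = 97.4 × 7.5 = 730.5 kip·in; bending f_b = M/S = 9.74 kip/in.
f_max = √(f_v² + f_b²) = √(3.247² + 9.74²) = 10.27 kip/in.
φr_n = 0.75 × 0.6 × 80 × (0.707 × 0.3125) = 7.954 kip/in → NOT adequate.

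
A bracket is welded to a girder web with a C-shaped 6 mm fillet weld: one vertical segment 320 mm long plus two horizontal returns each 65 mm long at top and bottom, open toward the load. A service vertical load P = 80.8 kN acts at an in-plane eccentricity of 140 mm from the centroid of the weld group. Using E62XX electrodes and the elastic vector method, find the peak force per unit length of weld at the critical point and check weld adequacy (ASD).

f_max ≈ 405 N/mm; adequate

E62XX → F_EXX = 620 MPa.
Total weld length L_w = 450 mm. Treat welds as unit-width lines.
Centroid: x̄ = 2×65×32.5 / 450 = 9.389 mm from the vertical weld.
Polar moment about centroid: J = I_x + I_y = [320³/12 + 2×65×160²] + [320×9.389² + 2(65³/12 + 65×23.11²)] = 6202000 mm³.
Direct shear f_v = P/L_w = 80.8×10³ / 450 = 179.6 N/mm (vertical).
Torsion M = P·e = 80.8×10³ × 140 = 11312000 N·mm.
Critical point at (x, y) = (55.61, 160) from centroid. f_tx = M·y/J = 291.8 N/mm; f_ty = M·x/J = 101.4 N/mm.
Resultant f_max = √[f_tx² + (f_v + f_ty)²] = √[291.8² + (179.6 + 101.4)²] = 405.1 N/mm.
Capacity per unit length: r_n/Ω = (1/2.0) × 0.6 × 620 × (0.707 × 6) = 789 N/mm.
405.1 ≤ 789 → adequate.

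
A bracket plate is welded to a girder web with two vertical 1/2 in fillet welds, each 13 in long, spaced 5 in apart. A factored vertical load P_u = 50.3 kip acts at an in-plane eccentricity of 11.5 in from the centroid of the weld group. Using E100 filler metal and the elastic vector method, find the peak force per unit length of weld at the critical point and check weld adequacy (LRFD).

f_max ≈ 8.51 kip/in; adequate

E100XX → F_EXX = 100 ksi.
Total weld length L_w = 26 in. Treat welds as unit-width lines.
Polar moment about centroid: J = 2[d³/12 + d(b/2)²] = 2[13³/12 + 13×2.5²] = 528.7 in³.
Direct shear f_v = P/L_w = 50.3 / 26 = 1.935 kip/in (vertical).
Torsion M = P·e = 50.3 × 11.5 = 578.45 kip·in.
Critical point at (x, y) = (2.5, 6.5) from centroid. f_tx = M·y/J = 7.112 kip/in; f_ty = M·x/J = 2.735 kip/in.
Resultant f_max = √[f_tx² + (f_v + f_ty)²] = √[7.112² + (1.935 + 2.735)²] = 8.508 kip/in.
Capacity per unit length: φr_n = 0.75 × 0.6 × 100 × (0.707 × 0.5) = 15.91 kip/in.
8.508 ≤ 15.91 → adequate.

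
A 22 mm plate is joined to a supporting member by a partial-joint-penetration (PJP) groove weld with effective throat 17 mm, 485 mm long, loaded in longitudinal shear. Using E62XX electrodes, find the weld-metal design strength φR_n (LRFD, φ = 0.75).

φR_n ≈ 2300 kN

E62XX → F_EXX = 620 MPa.
Effective throat (given) t_e = 17 mm.
A_we = 17 × 485 = 8245 mm².
F_nw = 0.6 F_EXX = 372 MPa.
φR_n = 0.75 × 372 × 8245 × 10⁻³ = 2300 kN.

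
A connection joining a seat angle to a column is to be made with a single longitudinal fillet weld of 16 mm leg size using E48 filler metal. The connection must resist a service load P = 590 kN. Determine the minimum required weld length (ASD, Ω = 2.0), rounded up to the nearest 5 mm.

E48XX → F_EXX = 480 MPa.
Throat t_e = 0.707 × 16 = 11.31 mm.
r_n/Ω = (0.6 × 480 × 11.31) / 2.0 = 1629 N/mm = 1.629 kN/mm.
L_req = P / (r_n/Ω) = 590 / 1.629 = 362.2 mm total.
Round up → use L = 365 mm.

L = 365 mm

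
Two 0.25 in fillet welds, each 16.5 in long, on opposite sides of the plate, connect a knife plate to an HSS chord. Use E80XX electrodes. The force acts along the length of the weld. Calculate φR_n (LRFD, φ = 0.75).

φR_n ≈ 210 kips

E80XX → F_EXX = 80 ksi.
Effective throat t_e = 0.707 × 0.25 = 0.1767 in.
Total length L = 33 in; A_we = 0.1767 × 33 = 5.833 in².
F_nw = 0.6 F_EXX = 0.6 × 80 = 48 ksi.
φR_n = 0.75 × 48 × 5.833 = 210 kips.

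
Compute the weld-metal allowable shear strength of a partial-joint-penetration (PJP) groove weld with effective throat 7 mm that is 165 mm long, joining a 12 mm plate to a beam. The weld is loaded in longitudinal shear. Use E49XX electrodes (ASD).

E49XX → F_EXX = 490 MPa.
Effective throat (given) t_e = 7 mm.
A_we = 7 × 165 = 1155 mm².
F_nw = 0.6 F_EXX = 294 MPa.
R_n/Ω = (294 × 1155) / 2.0 × 10⁻³ = 169.8 kN.

R_n/Ω ≈ 170 kN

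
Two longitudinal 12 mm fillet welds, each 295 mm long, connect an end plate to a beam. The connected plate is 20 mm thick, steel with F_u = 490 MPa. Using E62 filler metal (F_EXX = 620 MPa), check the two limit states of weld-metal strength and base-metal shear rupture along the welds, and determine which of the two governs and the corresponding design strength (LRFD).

t_e = 0.707 × 12 = 8.484 mm; L = 590 mm.
Weld metal: φR_n = 0.75 × 0.6 × 620 × 8.484 × 590 × 10⁻³ = 1397 kN.
Base metal (shear rupture): φR_n = 0.75 × 0.6 × 490 × 20 × 590 × 10⁻³ = 2602 kN.
Governing: weld metal.

φR_n ≈ 1400 kN (weld metal governs)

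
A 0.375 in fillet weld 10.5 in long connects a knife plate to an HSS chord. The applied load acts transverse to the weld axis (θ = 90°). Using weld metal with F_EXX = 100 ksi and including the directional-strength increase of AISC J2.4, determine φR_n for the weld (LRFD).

t_e = 0.707 × 0.375 = 0.2651 in; A_we = 0.2651 × 10.5 = 2.784 in².
Directional factor: 1.0 + 0.5 sin^1.5(90°) = 1.5.
F_nw = 0.6 × 100 × 1.5 = 90 ksi.
φR_n = 0.75 × 90 × 2.784 = 187.9 kips.

φR_n ≈ 188 kips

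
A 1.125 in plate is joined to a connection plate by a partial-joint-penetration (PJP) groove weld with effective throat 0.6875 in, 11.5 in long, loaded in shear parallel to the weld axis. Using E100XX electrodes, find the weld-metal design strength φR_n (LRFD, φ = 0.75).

E100XX → F_EXX = 100 ksi.
Effective throat (given) t_e = 0.6875 in.
A_we = 0.6875 × 11.5 = 7.906 in².
F_nw = 0.6 F_EXX = 60 ksi.
φR_n = 0.75 × 60 × 7.906 = 355.8 kips.

φR_n ≈ 356 kips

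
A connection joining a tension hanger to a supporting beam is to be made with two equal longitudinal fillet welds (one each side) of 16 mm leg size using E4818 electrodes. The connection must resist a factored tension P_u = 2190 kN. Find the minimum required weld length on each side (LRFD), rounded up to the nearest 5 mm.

E48XX → F_EXX = 480 MPa.
Throat t_e = 0.707 × 16 = 11.31 mm.
φr_n = 0.75 × 0.6 × 480 × 11.31 × 10⁻³ = 2.443 kN/mm.
L_req = P_u / φr_n = 2190 / 2.443 = 896.3 mm total.
Per side: 896.3 / 2 = 448.1 mm.
Round up → use L = 450 mm on each side.

L = 450 mm on each side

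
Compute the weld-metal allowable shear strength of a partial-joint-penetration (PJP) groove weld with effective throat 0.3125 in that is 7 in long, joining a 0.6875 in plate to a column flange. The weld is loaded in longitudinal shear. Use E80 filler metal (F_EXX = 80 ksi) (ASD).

R_n/Ω ≈ 52.5 kip

Effective throat (given) t_e = 0.3125 in.
A_we = 0.3125 × 7 = 2.188 in².
F_nw = 0.6 F_EXX = 48 ksi.
R_n/Ω = (48 × 2.188) / 2.0 = 52.5 kip.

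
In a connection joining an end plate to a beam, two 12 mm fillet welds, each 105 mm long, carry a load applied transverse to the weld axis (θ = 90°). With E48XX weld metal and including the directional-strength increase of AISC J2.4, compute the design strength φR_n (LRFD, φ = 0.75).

E48XX → F_EXX = 480 MPa.
t_e = 0.707 × 12 = 8.484 mm; A_we = 8.484 × 210 = 1782 mm².
Directional factor: 1.0 + 0.5 sin^1.5(90°) = 1.5.
F_nw = 0.6 × 480 × 1.5 = 432 MPa.
φR_n = 0.75 × 432 × 1782 × 10⁻³ = 577.3 kN.

φR_n ≈ 577 kN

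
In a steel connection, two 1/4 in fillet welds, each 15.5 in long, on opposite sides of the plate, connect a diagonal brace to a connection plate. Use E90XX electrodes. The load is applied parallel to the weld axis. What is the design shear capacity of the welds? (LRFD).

E90XX → F_EXX = 90 ksi.
Effective throat t_e = 0.707 × 0.25 = 0.1767 in.
Total length L = 31 in; A_we = 0.1767 × 31 = 5.479 in².
F_nw = 0.6 F_EXX = 0.6 × 90 = 54 ksi.
φR_n = 0.75 × 54 × 5.479 = 221.9 kip.

φR_n ≈ 222 kip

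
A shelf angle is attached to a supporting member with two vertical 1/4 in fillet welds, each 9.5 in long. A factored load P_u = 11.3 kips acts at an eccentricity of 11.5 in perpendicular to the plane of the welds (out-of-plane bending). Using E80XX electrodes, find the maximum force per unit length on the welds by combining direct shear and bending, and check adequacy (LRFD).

f_max ≈ 4.36 kip/in; adequate

E80XX → F_EXX = 80 ksi.
L_w = 2 × 9.5 = 19 in; section modulus (unit throat) S = 2 × L²/6 = 30.08 in².
Direct shear f_v = P/L_w = 11.3/19 = 0.5947 kip/in.
Moment M = P × e = 11.3 × 11.5 = 129.95 kip·in; bending f_b = M/S = 4.32 kip/in.
f_max = √(f_v² + f_b²) = √(0.5947² + 4.32²) = 4.36 kip/in.
φr_n = 0.75 × 0.6 × 80 × (0.707 × 0.25) = 6.363 kip/in → adequate.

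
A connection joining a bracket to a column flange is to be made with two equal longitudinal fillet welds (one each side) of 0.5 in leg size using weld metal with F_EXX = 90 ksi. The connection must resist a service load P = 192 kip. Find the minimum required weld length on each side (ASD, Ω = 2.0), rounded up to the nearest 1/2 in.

Throat t_e = 0.707 × 0.5 = 0.3535 in.
r_n/Ω = (0.6 × 90 × 0.3535) / 2.0 = 9.544 kip/in.
L_req = P / (r_n/Ω) = 192 / 9.544 = 20.12 in total.
Per side: 20.12 / 2 = 10.06 in.
Round up → use L = 10.5 in on each side.

L = 10.5 in on each side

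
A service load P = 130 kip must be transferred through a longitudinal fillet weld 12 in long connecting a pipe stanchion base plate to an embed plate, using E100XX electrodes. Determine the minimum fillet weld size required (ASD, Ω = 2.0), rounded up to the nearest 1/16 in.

E100XX → F_EXX = 100 ksi.
Total weld length L = 12 in.
Required throat t_e = P × Ω / (0.6 F_EXX × L) = 130 × 2.0 / (0.6 × 100 × 12) = 0.3611 in.
Required leg w = t_e / 0.707 = 0.5108 in → use 9/16 in.

w = 9/16 in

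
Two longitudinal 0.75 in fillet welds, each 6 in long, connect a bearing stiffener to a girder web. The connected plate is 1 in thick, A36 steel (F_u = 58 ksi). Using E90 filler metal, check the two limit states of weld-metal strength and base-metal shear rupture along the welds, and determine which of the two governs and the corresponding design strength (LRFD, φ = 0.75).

φR_n ≈ 258 kip (weld metal governs)

E90XX → F_EXX = 90 ksi.
t_e = 0.707 × 0.75 = 0.5302 in; L = 12 in.
Weld metal: φR_n = 0.75 × 0.6 × 90 × 0.5302 × 12 = 257.7 kip.
Base metal (shear rupture): φR_n = 0.75 × 0.6 × 58 × 1 × 12 = 313.2 kip.
Governing: weld metal.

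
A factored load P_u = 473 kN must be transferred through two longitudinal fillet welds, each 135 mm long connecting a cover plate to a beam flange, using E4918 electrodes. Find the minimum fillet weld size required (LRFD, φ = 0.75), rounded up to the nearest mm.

E49XX → F_EXX = 490 MPa.
Total weld length L = 270 mm.
Required throat t_e = P_u / (φ × 0.6 F_EXX × L) = 473 / (0.75 × 0.6 × 490 × 270 × 10⁻³) = 7.945 mm.
Required leg w = t_e / 0.707 = 11.24 mm → use 12 mm.

w = 12 mm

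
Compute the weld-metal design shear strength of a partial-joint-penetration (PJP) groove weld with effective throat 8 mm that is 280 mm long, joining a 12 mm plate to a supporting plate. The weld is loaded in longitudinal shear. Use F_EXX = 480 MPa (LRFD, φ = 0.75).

Effective throat (given) t_e = 8 mm.
A_we = 8 × 280 = 2240 mm².
F_nw = 0.6 F_EXX = 288 MPa.
φR_n = 0.75 × 288 × 2240 × 10⁻³ = 483.8 kN.

φR_n ≈ 484 kN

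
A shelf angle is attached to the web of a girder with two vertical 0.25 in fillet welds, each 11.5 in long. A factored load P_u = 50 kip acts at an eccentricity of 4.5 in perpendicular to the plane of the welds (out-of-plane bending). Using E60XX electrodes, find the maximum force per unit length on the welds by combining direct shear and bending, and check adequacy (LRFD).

f_max ≈ 5.55 kip/in; NOT adequate

E60XX → F_EXX = 60 ksi.
L_w = 2 × 11.5 = 23 in; section modulus (unit throat) S = 2 × L²/6 = 44.08 in².
Direct shear f_v = P/L_w = 50/23 = 2.174 kip/in.
Moment M = P × e = 50 × 4.5 = 225 kip·in; bending f_b = M/S = 5.104 kip/in.
f_max = √(f_v² + f_b²) = √(2.174² + 5.104²) = 5.548 kip/in.
φr_n = 0.75 × 0.6 × 60 × (0.707 × 0.25) = 4.772 kip/in → NOT adequate.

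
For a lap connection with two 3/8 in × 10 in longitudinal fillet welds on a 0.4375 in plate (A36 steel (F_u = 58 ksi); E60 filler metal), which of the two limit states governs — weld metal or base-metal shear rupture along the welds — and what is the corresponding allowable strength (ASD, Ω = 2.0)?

E60XX → F_EXX = 60 ksi.
t_e = 0.707 × 0.375 = 0.2651 in; L = 20 in.
Weld metal: R_n/Ω = (1/2.0) × 0.6 × 60 × 0.2651 × 20 = 95.44 kip.
Base metal (shear rupture): R_n/Ω = (1/2.0) × 0.6 × 58 × 0.4375 × 20 = 152.2 kip.
Governing: weld metal.

R_n/Ω ≈ 95.4 kip (weld metal governs)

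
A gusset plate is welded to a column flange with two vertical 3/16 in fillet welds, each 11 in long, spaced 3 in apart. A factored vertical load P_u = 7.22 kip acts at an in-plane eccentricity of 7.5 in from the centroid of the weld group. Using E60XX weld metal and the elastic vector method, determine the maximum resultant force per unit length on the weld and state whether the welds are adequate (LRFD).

E60XX → F_EXX = 60 ksi.
Total weld length L_w = 22 in. Treat welds as unit-width lines.
Polar moment about centroid: J = 2[d³/12 + d(b/2)²] = 2[11³/12 + 11×1.5²] = 271.3 in³.
Direct shear f_v = P/L_w = 7.22 / 22 = 0.3282 kip/in (vertical).
Torsion M = P·e = 7.22 × 7.5 = 54.15 kip·in.
Critical point at (x, y) = (1.5, 5.5) from centroid. f_tx = M·y/J = 1.098 kip/in; f_ty = M·x/J = 0.2994 kip/in.
Resultant f_max = √[f_tx² + (f_v + f_ty)²] = √[1.098² + (0.3282 + 0.2994)²] = 1.264 kip/in.
Capacity per unit length: φr_n = 0.75 × 0.6 × 60 × (0.707 × 0.1875) = 3.579 kip/in.
1.264 ≤ 3.579 → adequate.

f_max ≈ 1.26 kip/in; adequate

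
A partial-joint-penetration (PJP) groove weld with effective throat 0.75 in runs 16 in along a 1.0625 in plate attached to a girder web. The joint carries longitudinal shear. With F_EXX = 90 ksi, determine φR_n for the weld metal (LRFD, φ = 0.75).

φR_n ≈ 486 kips

Effective throat (given) t_e = 0.75 in.
A_we = 0.75 × 16 = 12 in².
F_nw = 0.6 F_EXX = 54 ksi.
φR_n = 0.75 × 54 × 12 = 486 kips.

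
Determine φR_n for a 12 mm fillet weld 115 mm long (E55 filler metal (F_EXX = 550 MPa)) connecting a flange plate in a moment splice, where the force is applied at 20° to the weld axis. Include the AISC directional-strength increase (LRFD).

φR_n ≈ 266 kN

t_e = 0.707 × 12 = 8.484 mm; A_we = 8.484 × 115 = 975.7 mm².
Directional factor: 1.0 + 0.5 sin^1.5(20°) = 1.1.
F_nw = 0.6 × 550 × 1.1 = 363 MPa.
φR_n = 0.75 × 363 × 975.7 × 10⁻³ = 265.6 kN.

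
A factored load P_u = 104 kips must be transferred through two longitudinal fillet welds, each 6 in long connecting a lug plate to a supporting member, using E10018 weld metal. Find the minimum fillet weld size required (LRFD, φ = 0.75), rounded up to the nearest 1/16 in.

E100XX → F_EXX = 100 ksi.
Total weld length L = 12 in.
Required throat t_e = P_u / (φ × 0.6 F_EXX × L) = 104 / (0.75 × 0.6 × 100 × 12) = 0.1926 in.
Required leg w = t_e / 0.707 = 0.2724 in → use 5/16 in.

w = 5/16 in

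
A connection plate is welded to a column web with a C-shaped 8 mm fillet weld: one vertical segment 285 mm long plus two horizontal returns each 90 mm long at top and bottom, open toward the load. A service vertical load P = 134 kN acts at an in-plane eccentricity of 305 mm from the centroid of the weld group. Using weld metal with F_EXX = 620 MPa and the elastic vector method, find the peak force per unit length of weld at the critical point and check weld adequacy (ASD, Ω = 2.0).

f_max ≈ 1260 N/mm; NOT adequate

Total weld length L_w = 465 mm. Treat welds as unit-width lines.
Centroid: x̄ = 2×90×45 / 465 = 17.42 mm from the vertical weld.
Polar moment about centroid: J = I_x + I_y = [285³/12 + 2×90×142.5²] + [285×17.42² + 2(90³/12 + 90×27.58²)] = 5929000 mm³.
Direct shear f_v = P/L_w = 134×10³ / 465 = 288.2 N/mm (vertical).
Torsion M = P·e = 134×10³ × 305 = 40870000 N·mm.
Critical point at (x, y) = (72.58, 142.5) from centroid. f_tx = M·y/J = 982.3 N/mm; f_ty = M·x/J = 500.3 N/mm.
Resultant f_max = √[f_tx² + (f_v + f_ty)²] = √[982.3² + (288.2 + 500.3)²] = 1260 N/mm.
Capacity per unit length: r_n/Ω = (1/2.0) × 0.6 × 620 × (0.707 × 8) = 1052 N/mm.
1260 > 1052 → NOT adequate.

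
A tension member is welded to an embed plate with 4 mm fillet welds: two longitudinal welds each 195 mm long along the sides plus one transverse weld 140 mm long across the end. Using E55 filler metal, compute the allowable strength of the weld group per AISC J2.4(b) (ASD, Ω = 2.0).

R_n/Ω ≈ 253 kN

E55XX → F_EXX = 550 MPa.
t_e = 0.707 × 4 = 2.828 mm.
R_nwl = 0.6 × 550 × 2.828 × 390 × 10⁻³ = 364 kN (longitudinal, 2 welds).
R_nwt = 0.6 × 550 × 2.828 × 140 × 10⁻³ = 130.7 kN (transverse, base value).
(i) R_nwl + R_nwt = 494.6 kN; (ii) 0.85 R_nwl + 1.5 R_nwt = 505.3 kN.
R_n = max = 505.3 kN [governs: (ii)]; R_n/Ω = 252.7 kN.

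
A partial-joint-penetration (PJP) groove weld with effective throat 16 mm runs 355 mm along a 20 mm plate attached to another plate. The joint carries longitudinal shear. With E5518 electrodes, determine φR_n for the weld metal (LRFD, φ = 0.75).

φR_n ≈ 1410 kN

E55XX → F_EXX = 550 MPa.
Effective throat (given) t_e = 16 mm.
A_we = 16 × 355 = 5680 mm².
F_nw = 0.6 F_EXX = 330 MPa.
φR_n = 0.75 × 330 × 5680 × 10⁻³ = 1406 kN.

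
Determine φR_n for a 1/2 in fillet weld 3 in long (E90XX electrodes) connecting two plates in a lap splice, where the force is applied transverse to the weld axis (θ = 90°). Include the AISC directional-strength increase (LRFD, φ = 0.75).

φR_n ≈ 64.4 kip

E90XX → F_EXX = 90 ksi.
t_e = 0.707 × 0.5 = 0.3535 in; A_we = 0.3535 × 3 = 1.06 in².
Directional factor: 1.0 + 0.5 sin^1.5(90°) = 1.5.
F_nw = 0.6 × 90 × 1.5 = 81 ksi.
φR_n = 0.75 × 81 × 1.06 = 64.43 kip.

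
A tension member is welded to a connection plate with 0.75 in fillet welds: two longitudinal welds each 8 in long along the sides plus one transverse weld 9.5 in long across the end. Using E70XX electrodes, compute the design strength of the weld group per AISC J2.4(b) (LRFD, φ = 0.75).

E70XX → F_EXX = 70 ksi.
t_e = 0.707 × 0.75 = 0.5302 in.
R_nwl = 0.6 × 70 × 0.5302 × 16 = 356.3 kip (longitudinal, 2 welds).
R_nwt = 0.6 × 70 × 0.5302 × 9.5 = 211.6 kip (transverse, base value).
(i) R_nwl + R_nwt = 567.9 kip; (ii) 0.85 R_nwl + 1.5 R_nwt = 620.2 kip.
R_n = max = 620.2 kip [governs: (ii)]; φR_n = 465.2 kip.

φR_n ≈ 465 kip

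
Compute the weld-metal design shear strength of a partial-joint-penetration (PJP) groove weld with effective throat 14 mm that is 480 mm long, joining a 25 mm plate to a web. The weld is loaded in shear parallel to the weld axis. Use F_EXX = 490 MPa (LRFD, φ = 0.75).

φR_n ≈ 1480 kN

Effective throat (given) t_e = 14 mm.
A_we = 14 × 480 = 6720 mm².
F_nw = 0.6 F_EXX = 294 MPa.
φR_n = 0.75 × 294 × 6720 × 10⁻³ = 1482 kN.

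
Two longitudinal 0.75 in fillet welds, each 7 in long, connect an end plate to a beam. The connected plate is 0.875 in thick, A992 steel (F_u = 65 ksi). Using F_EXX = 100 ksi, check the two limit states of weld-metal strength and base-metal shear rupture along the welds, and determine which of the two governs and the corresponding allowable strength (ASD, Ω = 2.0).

t_e = 0.707 × 0.75 = 0.5302 in; L = 14 in.
Weld metal: R_n/Ω = (1/2.0) × 0.6 × 100 × 0.5302 × 14 = 222.7 kip.
Base metal (shear rupture): R_n/Ω = (1/2.0) × 0.6 × 65 × 0.875 × 14 = 238.9 kip.
Governing: weld metal.

R_n/Ω ≈ 223 kip (weld metal governs)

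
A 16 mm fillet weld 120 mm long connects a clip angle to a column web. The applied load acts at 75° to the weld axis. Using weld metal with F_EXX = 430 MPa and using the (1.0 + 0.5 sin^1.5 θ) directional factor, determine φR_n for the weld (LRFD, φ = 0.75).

φR_n ≈ 387 kN

t_e = 0.707 × 16 = 11.31 mm; A_we = 11.31 × 120 = 1357 mm².
Directional factor: 1.0 + 0.5 sin^1.5(75°) = 1.475.
F_nw = 0.6 × 430 × 1.475 = 380.5 MPa.
φR_n = 0.75 × 380.5 × 1357 × 10⁻³ = 387.3 kN.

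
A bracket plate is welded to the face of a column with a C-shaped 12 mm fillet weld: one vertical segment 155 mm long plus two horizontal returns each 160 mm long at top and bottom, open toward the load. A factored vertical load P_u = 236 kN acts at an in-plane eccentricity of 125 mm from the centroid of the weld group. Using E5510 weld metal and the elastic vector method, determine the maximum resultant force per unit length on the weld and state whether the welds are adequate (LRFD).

f_max ≈ 1510 N/mm; adequate

E55XX → F_EXX = 550 MPa.
Total weld length L_w = 475 mm. Treat welds as unit-width lines.
Centroid: x̄ = 2×160×80 / 475 = 53.89 mm from the vertical weld.
Polar moment about centroid: J = I_x + I_y = [155³/12 + 2×160×77.5²] + [155×53.89² + 2(160³/12 + 160×26.11²)] = 3583000 mm³.
Direct shear f_v = P/L_w = 236×10³ / 475 = 496.8 N/mm (vertical).
Torsion M = P·e = 236×10³ × 125 = 29500000 N·mm.
Critical point at (x, y) = (106.1, 77.5) from centroid. f_tx = M·y/J = 638 N/mm; f_ty = M·x/J = 873.5 N/mm.
Resultant f_max = √[f_tx² + (f_v + f_ty)²] = √[638² + (496.8 + 873.5)²] = 1512 N/mm.
Capacity per unit length: φr_n = 0.75 × 0.6 × 550 × (0.707 × 12) = 2100 N/mm.
1512 ≤ 2100 → adequate.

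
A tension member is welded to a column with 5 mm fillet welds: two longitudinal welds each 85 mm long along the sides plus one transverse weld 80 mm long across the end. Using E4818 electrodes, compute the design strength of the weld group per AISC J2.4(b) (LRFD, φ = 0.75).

φR_n ≈ 202 kN

E48XX → F_EXX = 480 MPa.
t_e = 0.707 × 5 = 3.535 mm.
R_nwl = 0.6 × 480 × 3.535 × 170 × 10⁻³ = 173.1 kN (longitudinal, 2 welds).
R_nwt = 0.6 × 480 × 3.535 × 80 × 10⁻³ = 81.45 kN (transverse, base value).
(i) R_nwl + R_nwt = 254.5 kN; (ii) 0.85 R_nwl + 1.5 R_nwt = 269.3 kN.
R_n = max = 269.3 kN [governs: (ii)]; φR_n = 202 kN.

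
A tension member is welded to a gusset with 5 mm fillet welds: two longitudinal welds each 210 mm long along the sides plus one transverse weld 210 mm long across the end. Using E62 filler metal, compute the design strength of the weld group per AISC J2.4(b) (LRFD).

φR_n ≈ 663 kN

E62XX → F_EXX = 620 MPa.
t_e = 0.707 × 5 = 3.535 mm.
R_nwl = 0.6 × 620 × 3.535 × 420 × 10⁻³ = 552.3 kN (longitudinal, 2 welds).
R_nwt = 0.6 × 620 × 3.535 × 210 × 10⁻³ = 276.2 kN (transverse, base value).
(i) R_nwl + R_nwt = 828.5 kN; (ii) 0.85 R_nwl + 1.5 R_nwt = 883.7 kN.
R_n = max = 883.7 kN [governs: (ii)]; φR_n = 662.8 kN.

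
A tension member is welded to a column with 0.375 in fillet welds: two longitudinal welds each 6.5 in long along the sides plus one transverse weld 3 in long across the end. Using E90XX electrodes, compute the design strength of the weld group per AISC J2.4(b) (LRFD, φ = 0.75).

E90XX → F_EXX = 90 ksi.
t_e = 0.707 × 0.375 = 0.2651 in.
R_nwl = 0.6 × 90 × 0.2651 × 13 = 186.1 kip (longitudinal, 2 welds).
R_nwt = 0.6 × 90 × 0.2651 × 3 = 42.95 kip (transverse, base value).
(i) R_nwl + R_nwt = 229.1 kip; (ii) 0.85 R_nwl + 1.5 R_nwt = 222.6 kip.
R_n = max = 229.1 kip [governs: (i)]; φR_n = 171.8 kip.

φR_n ≈ 172 kip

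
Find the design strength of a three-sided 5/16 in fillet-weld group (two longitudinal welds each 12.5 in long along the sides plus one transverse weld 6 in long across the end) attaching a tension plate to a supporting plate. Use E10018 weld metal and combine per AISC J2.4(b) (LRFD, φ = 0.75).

E100XX → F_EXX = 100 ksi.
t_e = 0.707 × 0.3125 = 0.2209 in.
R_nwl = 0.6 × 100 × 0.2209 × 25 = 331.4 kips (longitudinal, 2 welds).
R_nwt = 0.6 × 100 × 0.2209 × 6 = 79.54 kips (transverse, base value).
(i) R_nwl + R_nwt = 410.9 kips; (ii) 0.85 R_nwl + 1.5 R_nwt = 401 kips.
R_n = max = 410.9 kips [governs: (i)]; φR_n = 308.2 kips.

φR_n ≈ 308 kips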